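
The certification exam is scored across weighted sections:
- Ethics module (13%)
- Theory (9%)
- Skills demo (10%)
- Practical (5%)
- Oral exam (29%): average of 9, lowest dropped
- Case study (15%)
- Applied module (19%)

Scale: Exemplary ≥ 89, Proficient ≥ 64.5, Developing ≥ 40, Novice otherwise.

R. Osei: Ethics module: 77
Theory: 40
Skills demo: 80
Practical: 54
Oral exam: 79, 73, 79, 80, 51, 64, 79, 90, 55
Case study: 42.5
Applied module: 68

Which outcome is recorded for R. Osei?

Proficient

Oral exam: drop 51 → average of remaining 8 = 599/8 = 74.875
Weighted total:
  Ethics module 77 × 0.13 = 10.01
  Theory 40 × 0.09 = 3.6
  Skills demo 80 × 0.1 = 8
  Practical 54 × 0.05 = 2.7
  Oral exam 74.875 × 0.29 = 21.71375
  Case study 42.5 × 0.15 = 6.375
  Applied module 68 × 0.19 = 12.92
Sum = 65.31875
65.31875 is ≥ 64.5 and < 89 → Proficient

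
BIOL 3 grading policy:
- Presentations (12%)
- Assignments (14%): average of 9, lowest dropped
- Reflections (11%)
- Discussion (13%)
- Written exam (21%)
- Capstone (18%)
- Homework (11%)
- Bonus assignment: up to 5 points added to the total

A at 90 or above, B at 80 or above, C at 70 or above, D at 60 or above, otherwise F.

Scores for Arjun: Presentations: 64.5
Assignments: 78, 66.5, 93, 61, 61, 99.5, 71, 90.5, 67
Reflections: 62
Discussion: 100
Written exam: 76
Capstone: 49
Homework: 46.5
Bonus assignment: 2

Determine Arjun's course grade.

Assignments: drop 61 → average of remaining 8 = 626.5/8 = 78.3125
Weighted total:
  Presentations 64.5 × 0.12 = 7.74
  Assignments 78.3125 × 0.14 = 10.96375
  Reflections 62 × 0.11 = 6.82
  Discussion 100 × 0.13 = 13
  Written exam 76 × 0.21 = 15.96
  Capstone 49 × 0.18 = 8.82
  Homework 46.5 × 0.11 = 5.115
Sum = 68.41875
Bonus assignment: 68.41875 + 2 = 70.41875
70.41875 is ≥ 70 and < 80 → C

C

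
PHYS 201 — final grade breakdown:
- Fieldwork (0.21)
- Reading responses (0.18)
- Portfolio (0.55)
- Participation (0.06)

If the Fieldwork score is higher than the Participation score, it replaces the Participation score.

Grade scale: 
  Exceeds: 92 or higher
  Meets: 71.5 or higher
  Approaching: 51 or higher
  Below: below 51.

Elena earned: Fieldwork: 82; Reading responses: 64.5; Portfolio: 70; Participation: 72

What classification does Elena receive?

Fieldwork (82) > Participation (72), so Participation counts as 82.
Weighted total:
  Fieldwork 82 × 0.21 = 17.22
  Reading responses 64.5 × 0.18 = 11.61
  Portfolio 70 × 0.55 = 38.5
  Participation 82 × 0.06 = 4.92
Sum = 72.25
72.25 is ≥ 71.5 and < 92 → Meets

Meets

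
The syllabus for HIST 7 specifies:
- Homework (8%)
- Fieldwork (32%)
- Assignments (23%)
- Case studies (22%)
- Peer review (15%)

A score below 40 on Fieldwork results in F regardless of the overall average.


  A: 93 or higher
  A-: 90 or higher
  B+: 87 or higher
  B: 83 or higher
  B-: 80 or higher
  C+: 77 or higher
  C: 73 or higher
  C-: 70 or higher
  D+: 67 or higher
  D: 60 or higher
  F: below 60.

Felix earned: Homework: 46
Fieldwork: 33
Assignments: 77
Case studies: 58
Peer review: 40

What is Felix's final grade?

F

Fieldwork score 33 < 40: minimum not met.
Weighted total:
  Homework 46 × 0.08 = 3.68
  Fieldwork 33 × 0.32 = 10.56
  Assignments 77 × 0.23 = 17.71
  Case studies 58 × 0.22 = 12.76
  Peer review 40 × 0.15 = 6
Sum = 50.71
Because the Fieldwork minimum was not met, the result is F.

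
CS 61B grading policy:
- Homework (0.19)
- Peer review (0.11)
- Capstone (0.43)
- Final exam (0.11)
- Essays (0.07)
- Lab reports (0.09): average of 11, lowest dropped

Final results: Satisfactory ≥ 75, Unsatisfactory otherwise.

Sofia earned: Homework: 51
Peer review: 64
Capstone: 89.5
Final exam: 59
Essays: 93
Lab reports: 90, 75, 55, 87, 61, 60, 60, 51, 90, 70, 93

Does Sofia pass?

Unsatisfactory

Lab reports: drop 51 → average of remaining 10 = 741/10 = 74.1
Weighted total:
  Homework 51 × 0.19 = 9.69
  Peer review 64 × 0.11 = 7.04
  Capstone 89.5 × 0.43 = 38.485
  Final exam 59 × 0.11 = 6.49
  Essays 93 × 0.07 = 6.51
  Lab reports 74.1 × 0.09 = 6.669
Sum = 74.884
74.884 < 75 → Unsatisfactory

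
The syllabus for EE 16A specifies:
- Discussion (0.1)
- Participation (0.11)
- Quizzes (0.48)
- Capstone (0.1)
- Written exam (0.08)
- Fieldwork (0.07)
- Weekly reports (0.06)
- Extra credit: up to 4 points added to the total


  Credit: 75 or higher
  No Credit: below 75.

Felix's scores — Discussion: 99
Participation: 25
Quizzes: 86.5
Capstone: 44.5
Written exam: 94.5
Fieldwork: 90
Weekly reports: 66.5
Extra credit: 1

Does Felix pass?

Credit

Weighted total:
  Discussion 99 × 0.1 = 9.9
  Participation 25 × 0.11 = 2.75
  Quizzes 86.5 × 0.48 = 41.52
  Capstone 44.5 × 0.1 = 4.45
  Written exam 94.5 × 0.08 = 7.56
  Fieldwork 90 × 0.07 = 6.3
  Weekly reports 66.5 × 0.06 = 3.99
Sum = 76.47
Extra credit: 76.47 + 1 = 77.47
77.47 ≥ 75 → Credit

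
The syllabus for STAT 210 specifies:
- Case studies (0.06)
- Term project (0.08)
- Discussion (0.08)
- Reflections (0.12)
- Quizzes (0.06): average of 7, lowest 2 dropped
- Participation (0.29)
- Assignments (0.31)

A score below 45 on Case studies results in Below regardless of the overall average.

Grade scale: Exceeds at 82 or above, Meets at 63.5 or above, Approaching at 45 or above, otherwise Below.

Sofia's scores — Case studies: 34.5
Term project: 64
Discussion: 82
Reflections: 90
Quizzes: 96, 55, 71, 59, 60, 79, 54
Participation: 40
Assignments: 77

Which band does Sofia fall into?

Quizzes: drop 54, 55 → average of remaining 5 = 365/5 = 73
Case studies score 34.5 < 45: minimum not met.
Weighted total:
  Case studies 34.5 × 0.06 = 2.07
  Term project 64 × 0.08 = 5.12
  Discussion 82 × 0.08 = 6.56
  Reflections 90 × 0.12 = 10.8
  Quizzes 73 × 0.06 = 4.38
  Participation 40 × 0.29 = 11.6
  Assignments 77 × 0.31 = 23.87
Sum = 64.4
Because the Case studies minimum was not met, the result is Below.

Below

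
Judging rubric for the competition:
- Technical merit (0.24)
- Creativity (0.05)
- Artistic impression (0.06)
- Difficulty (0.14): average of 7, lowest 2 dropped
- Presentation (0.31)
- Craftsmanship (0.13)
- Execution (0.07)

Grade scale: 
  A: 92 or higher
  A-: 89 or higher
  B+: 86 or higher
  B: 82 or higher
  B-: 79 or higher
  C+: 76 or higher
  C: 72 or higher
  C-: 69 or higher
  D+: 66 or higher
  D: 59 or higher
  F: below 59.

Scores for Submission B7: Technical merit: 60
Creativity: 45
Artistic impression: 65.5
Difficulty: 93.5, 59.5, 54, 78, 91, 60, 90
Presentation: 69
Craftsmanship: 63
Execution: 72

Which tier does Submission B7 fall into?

Difficulty: drop 54, 59.5 → average of remaining 5 = 412.5/5 = 82.5
Weighted total:
  Technical merit 60 × 0.24 = 14.4
  Creativity 45 × 0.05 = 2.25
  Artistic impression 65.5 × 0.06 = 3.93
  Difficulty 82.5 × 0.14 = 11.55
  Presentation 69 × 0.31 = 21.39
  Craftsmanship 63 × 0.13 = 8.19
  Execution 72 × 0.07 = 5.04
Sum = 66.75
66.75 is ≥ 66 and < 69 → D+

D+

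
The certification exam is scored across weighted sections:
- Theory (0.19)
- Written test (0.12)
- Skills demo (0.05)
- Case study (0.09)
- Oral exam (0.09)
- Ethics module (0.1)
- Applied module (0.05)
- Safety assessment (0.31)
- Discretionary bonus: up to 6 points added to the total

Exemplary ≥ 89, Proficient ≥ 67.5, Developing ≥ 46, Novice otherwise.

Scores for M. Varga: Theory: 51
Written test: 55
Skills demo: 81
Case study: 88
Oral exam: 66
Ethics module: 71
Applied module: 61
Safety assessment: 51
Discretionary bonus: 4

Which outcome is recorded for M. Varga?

Developing

Weighted total:
  Theory 51 × 0.19 = 9.69
  Written test 55 × 0.12 = 6.6
  Skills demo 81 × 0.05 = 4.05
  Case study 88 × 0.09 = 7.92
  Oral exam 66 × 0.09 = 5.94
  Ethics module 71 × 0.1 = 7.1
  Applied module 61 × 0.05 = 3.05
  Safety assessment 51 × 0.31 = 15.81
Sum = 60.16
Discretionary bonus: 60.16 + 4 = 64.16
64.16 is ≥ 46 and < 67.5 → Developing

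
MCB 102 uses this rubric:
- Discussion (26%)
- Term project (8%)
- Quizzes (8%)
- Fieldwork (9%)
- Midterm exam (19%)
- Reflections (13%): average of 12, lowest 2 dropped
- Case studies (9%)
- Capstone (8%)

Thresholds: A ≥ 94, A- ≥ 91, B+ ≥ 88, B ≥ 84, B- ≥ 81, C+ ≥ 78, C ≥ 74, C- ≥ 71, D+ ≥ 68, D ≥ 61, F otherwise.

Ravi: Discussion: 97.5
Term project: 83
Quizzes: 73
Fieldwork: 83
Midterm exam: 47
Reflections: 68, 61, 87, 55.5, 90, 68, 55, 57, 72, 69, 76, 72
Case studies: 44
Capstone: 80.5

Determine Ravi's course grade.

Reflections: drop 55, 55.5 → average of remaining 10 = 720/10 = 72
Weighted total:
  Discussion 97.5 × 0.26 = 25.35
  Term project 83 × 0.08 = 6.64
  Quizzes 73 × 0.08 = 5.84
  Fieldwork 83 × 0.09 = 7.47
  Midterm exam 47 × 0.19 = 8.93
  Reflections 72 × 0.13 = 9.36
  Case studies 44 × 0.09 = 3.96
  Capstone 80.5 × 0.08 = 6.44
Sum = 73.99
73.99 is ≥ 71 and < 74 → C-

C-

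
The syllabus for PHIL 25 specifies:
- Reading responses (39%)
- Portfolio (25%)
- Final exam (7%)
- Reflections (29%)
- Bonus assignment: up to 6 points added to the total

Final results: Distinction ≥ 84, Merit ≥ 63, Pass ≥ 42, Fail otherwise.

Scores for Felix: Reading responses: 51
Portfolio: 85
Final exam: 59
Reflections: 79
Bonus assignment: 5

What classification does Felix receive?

Merit

Weighted total:
  Reading responses 51 × 0.39 = 19.89
  Portfolio 85 × 0.25 = 21.25
  Final exam 59 × 0.07 = 4.13
  Reflections 79 × 0.29 = 22.91
Sum = 68.18
Bonus assignment: 68.18 + 5 = 73.18
73.18 is ≥ 63 and < 84 → Merit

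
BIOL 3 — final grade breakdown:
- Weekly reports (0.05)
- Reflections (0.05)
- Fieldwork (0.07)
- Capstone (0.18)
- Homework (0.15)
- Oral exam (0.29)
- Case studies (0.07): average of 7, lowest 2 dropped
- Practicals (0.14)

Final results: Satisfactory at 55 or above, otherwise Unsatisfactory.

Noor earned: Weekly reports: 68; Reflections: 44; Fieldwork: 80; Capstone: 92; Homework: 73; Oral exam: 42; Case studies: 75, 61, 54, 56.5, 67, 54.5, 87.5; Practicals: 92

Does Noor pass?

Case studies: drop 54, 54.5 → average of remaining 5 = 347/5 = 69.4
Weighted total:
  Weekly reports 68 × 0.05 = 3.4
  Reflections 44 × 0.05 = 2.2
  Fieldwork 80 × 0.07 = 5.6
  Capstone 92 × 0.18 = 16.56
  Homework 73 × 0.15 = 10.95
  Oral exam 42 × 0.29 = 12.18
  Case studies 69.4 × 0.07 = 4.858
  Practicals 92 × 0.14 = 12.88
Sum = 68.628
68.628 ≥ 55 → Satisfactory

Satisfactory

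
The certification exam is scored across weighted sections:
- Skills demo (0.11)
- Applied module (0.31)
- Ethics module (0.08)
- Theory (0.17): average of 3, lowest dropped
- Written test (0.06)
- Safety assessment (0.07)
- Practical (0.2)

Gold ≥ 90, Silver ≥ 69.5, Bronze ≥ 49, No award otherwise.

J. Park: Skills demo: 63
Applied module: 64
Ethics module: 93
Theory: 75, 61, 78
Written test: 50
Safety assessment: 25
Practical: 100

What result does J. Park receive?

Silver

Theory: drop 61 → average of remaining 2 = 153/2 = 76.5
Weighted total:
  Skills demo 63 × 0.11 = 6.93
  Applied module 64 × 0.31 = 19.84
  Ethics module 93 × 0.08 = 7.44
  Theory 76.5 × 0.17 = 13.005
  Written test 50 × 0.06 = 3
  Safety assessment 25 × 0.07 = 1.75
  Practical 100 × 0.2 = 20
Sum = 71.965
71.965 is ≥ 69.5 and < 90 → Silver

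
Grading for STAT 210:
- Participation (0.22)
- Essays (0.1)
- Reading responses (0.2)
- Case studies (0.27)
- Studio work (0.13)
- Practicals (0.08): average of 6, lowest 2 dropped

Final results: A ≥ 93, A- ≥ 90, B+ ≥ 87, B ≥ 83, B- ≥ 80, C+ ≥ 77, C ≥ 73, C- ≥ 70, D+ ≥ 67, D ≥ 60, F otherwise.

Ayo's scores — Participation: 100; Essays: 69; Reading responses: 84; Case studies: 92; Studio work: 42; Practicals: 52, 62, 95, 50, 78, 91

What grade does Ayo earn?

Practicals: drop 50, 52 → average of remaining 4 = 326/4 = 81.5
Weighted total:
  Participation 100 × 0.22 = 22
  Essays 69 × 0.1 = 6.9
  Reading responses 84 × 0.2 = 16.8
  Case studies 92 × 0.27 = 24.84
  Studio work 42 × 0.13 = 5.46
  Practicals 81.5 × 0.08 = 6.52
Sum = 82.52
82.52 is ≥ 80 and < 83 → B-

B-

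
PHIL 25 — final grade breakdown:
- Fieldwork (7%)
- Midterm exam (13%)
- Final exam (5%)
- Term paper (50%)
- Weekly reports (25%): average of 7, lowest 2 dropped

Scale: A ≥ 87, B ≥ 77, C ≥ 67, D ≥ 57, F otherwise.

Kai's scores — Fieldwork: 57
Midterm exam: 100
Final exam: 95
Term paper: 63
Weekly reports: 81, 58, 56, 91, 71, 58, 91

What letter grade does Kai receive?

C

Weekly reports: drop 56, 58 → average of remaining 5 = 392/5 = 78.4
Weighted total:
  Fieldwork 57 × 0.07 = 3.99
  Midterm exam 100 × 0.13 = 13
  Final exam 95 × 0.05 = 4.75
  Term paper 63 × 0.5 = 31.5
  Weekly reports 78.4 × 0.25 = 19.6
Sum = 72.84
72.84 is ≥ 67 and < 77 → C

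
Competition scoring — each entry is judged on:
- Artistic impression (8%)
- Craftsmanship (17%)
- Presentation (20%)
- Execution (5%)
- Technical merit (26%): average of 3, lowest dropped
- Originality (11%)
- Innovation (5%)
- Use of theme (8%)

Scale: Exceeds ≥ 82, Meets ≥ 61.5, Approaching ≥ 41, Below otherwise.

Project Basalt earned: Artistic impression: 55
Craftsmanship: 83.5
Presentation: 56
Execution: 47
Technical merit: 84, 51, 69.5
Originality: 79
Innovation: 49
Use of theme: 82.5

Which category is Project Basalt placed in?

Technical merit: drop 51 → average of remaining 2 = 153.5/2 = 76.75
Weighted total:
  Artistic impression 55 × 0.08 = 4.4
  Craftsmanship 83.5 × 0.17 = 14.195
  Presentation 56 × 0.2 = 11.2
  Execution 47 × 0.05 = 2.35
  Technical merit 76.75 × 0.26 = 19.955
  Originality 79 × 0.11 = 8.69
  Innovation 49 × 0.05 = 2.45
  Use of theme 82.5 × 0.08 = 6.6
Sum = 69.84
69.84 is ≥ 61.5 and < 82 → Meets

Meets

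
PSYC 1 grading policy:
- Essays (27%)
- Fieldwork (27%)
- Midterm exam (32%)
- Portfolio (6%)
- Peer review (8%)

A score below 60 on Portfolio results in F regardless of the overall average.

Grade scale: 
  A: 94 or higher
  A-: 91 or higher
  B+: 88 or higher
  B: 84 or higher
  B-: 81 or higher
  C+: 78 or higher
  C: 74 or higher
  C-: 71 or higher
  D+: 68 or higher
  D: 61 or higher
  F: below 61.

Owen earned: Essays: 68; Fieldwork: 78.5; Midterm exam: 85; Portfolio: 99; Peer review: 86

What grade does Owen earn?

C+

Portfolio score 99 ≥ 60: minimum met.
Weighted total:
  Essays 68 × 0.27 = 18.36
  Fieldwork 78.5 × 0.27 = 21.195
  Midterm exam 85 × 0.32 = 27.2
  Portfolio 99 × 0.06 = 5.94
  Peer review 86 × 0.08 = 6.88
Sum = 79.575
79.575 is ≥ 78 and < 81 → C+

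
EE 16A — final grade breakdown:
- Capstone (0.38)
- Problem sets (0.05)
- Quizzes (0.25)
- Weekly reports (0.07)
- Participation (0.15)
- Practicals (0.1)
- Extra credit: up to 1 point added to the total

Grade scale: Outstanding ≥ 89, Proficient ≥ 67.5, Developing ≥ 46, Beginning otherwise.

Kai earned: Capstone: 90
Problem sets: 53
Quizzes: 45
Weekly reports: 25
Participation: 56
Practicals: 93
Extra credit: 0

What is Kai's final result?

Weighted total:
  Capstone 90 × 0.38 = 34.2
  Problem sets 53 × 0.05 = 2.65
  Quizzes 45 × 0.25 = 11.25
  Weekly reports 25 × 0.07 = 1.75
  Participation 56 × 0.15 = 8.4
  Practicals 93 × 0.1 = 9.3
Sum = 67.55
Extra credit: 67.55 + 0 = 67.55
67.55 is ≥ 67.5 and < 89 → Proficient

Proficient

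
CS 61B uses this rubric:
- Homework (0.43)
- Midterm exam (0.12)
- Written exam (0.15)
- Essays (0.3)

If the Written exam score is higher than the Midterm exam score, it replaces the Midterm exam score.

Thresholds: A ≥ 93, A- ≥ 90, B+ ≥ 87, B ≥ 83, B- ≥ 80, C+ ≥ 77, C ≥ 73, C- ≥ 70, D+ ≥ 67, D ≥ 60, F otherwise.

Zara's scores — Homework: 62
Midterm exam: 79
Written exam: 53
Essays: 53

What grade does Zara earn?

Written exam (53) ≤ Midterm exam (79), so Midterm exam stays at 79.
Weighted total:
  Homework 62 × 0.43 = 26.66
  Midterm exam 79 × 0.12 = 9.48
  Written exam 53 × 0.15 = 7.95
  Essays 53 × 0.3 = 15.9
Sum = 59.99
59.99 < 60 → F

F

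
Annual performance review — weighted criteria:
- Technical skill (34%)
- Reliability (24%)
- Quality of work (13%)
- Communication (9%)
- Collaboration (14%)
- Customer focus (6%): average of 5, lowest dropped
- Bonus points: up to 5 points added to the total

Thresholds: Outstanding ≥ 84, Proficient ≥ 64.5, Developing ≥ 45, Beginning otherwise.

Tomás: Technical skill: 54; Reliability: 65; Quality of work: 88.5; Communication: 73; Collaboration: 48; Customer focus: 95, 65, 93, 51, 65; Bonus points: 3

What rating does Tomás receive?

Proficient

Customer focus: drop 51 → average of remaining 4 = 318/4 = 79.5
Weighted total:
  Technical skill 54 × 0.34 = 18.36
  Reliability 65 × 0.24 = 15.6
  Quality of work 88.5 × 0.13 = 11.505
  Communication 73 × 0.09 = 6.57
  Collaboration 48 × 0.14 = 6.72
  Customer focus 79.5 × 0.06 = 4.77
Sum = 63.525
Bonus points: 63.525 + 3 = 66.525
66.525 is ≥ 64.5 and < 84 → Proficient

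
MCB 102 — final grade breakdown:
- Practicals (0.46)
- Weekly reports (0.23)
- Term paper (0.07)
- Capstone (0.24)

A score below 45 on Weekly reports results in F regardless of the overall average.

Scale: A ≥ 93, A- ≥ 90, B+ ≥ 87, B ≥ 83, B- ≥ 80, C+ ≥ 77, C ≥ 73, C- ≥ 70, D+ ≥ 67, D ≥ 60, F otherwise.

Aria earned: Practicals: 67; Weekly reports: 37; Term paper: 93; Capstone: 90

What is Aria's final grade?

Weekly reports score 37 < 45: minimum not met.
Weighted total:
  Practicals 67 × 0.46 = 30.82
  Weekly reports 37 × 0.23 = 8.51
  Term paper 93 × 0.07 = 6.51
  Capstone 90 × 0.24 = 21.6
Sum = 67.44
Because the Weekly reports minimum was not met, the result is F.

F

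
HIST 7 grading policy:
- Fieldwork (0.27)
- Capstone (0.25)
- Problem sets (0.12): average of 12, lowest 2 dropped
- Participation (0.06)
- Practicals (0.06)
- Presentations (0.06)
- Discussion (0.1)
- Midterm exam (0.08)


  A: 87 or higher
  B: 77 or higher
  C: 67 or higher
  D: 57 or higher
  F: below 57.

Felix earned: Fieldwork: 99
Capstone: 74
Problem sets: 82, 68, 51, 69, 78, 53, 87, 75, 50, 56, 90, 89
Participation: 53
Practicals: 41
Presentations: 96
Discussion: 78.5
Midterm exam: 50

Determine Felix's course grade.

Problem sets: drop 50, 51 → average of remaining 10 = 747/10 = 74.7
Weighted total:
  Fieldwork 99 × 0.27 = 26.73
  Capstone 74 × 0.25 = 18.5
  Problem sets 74.7 × 0.12 = 8.964
  Participation 53 × 0.06 = 3.18
  Practicals 41 × 0.06 = 2.46
  Presentations 96 × 0.06 = 5.76
  Discussion 78.5 × 0.1 = 7.85
  Midterm exam 50 × 0.08 = 4
Sum = 77.444
77.444 is ≥ 77 and < 87 → B

B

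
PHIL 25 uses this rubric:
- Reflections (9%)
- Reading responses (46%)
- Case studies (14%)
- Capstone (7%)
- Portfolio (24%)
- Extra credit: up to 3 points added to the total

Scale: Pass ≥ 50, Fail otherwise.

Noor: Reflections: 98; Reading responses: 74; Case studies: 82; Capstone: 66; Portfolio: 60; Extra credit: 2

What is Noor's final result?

Weighted total:
  Reflections 98 × 0.09 = 8.82
  Reading responses 74 × 0.46 = 34.04
  Case studies 82 × 0.14 = 11.48
  Capstone 66 × 0.07 = 4.62
  Portfolio 60 × 0.24 = 14.4
Sum = 73.36
Extra credit: 73.36 + 2 = 75.36
75.36 ≥ 50 → Pass

Pass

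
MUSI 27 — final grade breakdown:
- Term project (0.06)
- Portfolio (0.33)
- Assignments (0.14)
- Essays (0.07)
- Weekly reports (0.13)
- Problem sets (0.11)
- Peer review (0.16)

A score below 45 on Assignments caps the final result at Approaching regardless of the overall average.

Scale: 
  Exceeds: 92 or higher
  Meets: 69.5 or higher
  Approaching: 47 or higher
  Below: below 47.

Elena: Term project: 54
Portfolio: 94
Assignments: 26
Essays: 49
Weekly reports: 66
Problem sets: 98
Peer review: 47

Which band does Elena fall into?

Assignments score 26 < 45: minimum not met.
Weighted total:
  Term project 54 × 0.06 = 3.24
  Portfolio 94 × 0.33 = 31.02
  Assignments 26 × 0.14 = 3.64
  Essays 49 × 0.07 = 3.43
  Weekly reports 66 × 0.13 = 8.58
  Problem sets 98 × 0.11 = 10.78
  Peer review 47 × 0.16 = 7.52
Sum = 68.21
68.21 would be Approaching; cap at Approaching applies → Approaching.

Approaching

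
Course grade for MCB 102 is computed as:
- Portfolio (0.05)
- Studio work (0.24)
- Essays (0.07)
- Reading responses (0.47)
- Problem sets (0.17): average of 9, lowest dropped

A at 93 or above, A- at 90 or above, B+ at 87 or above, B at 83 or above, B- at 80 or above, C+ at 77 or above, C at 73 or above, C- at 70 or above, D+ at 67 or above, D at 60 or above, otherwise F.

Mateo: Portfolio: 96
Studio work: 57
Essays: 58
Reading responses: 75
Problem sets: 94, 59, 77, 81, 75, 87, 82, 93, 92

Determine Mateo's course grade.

C-

Problem sets: drop 59 → average of remaining 8 = 681/8 = 85.125
Weighted total:
  Portfolio 96 × 0.05 = 4.8
  Studio work 57 × 0.24 = 13.68
  Essays 58 × 0.07 = 4.06
  Reading responses 75 × 0.47 = 35.25
  Problem sets 85.125 × 0.17 = 14.47125
Sum = 72.26125
72.26125 is ≥ 70 and < 73 → C-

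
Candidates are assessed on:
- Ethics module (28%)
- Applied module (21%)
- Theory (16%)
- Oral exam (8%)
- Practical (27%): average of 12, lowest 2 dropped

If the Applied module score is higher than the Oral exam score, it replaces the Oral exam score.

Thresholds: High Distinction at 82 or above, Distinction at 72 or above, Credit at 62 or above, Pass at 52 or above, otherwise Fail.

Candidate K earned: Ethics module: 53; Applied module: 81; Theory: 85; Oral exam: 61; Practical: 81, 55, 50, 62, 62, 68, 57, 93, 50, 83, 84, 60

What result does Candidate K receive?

Practical: drop 50, 50 → average of remaining 10 = 705/10 = 70.5
Applied module (81) > Oral exam (61), so Oral exam counts as 81.
Weighted total:
  Ethics module 53 × 0.28 = 14.84
  Applied module 81 × 0.21 = 17.01
  Theory 85 × 0.16 = 13.6
  Oral exam 81 × 0.08 = 6.48
  Practical 70.5 × 0.27 = 19.035
Sum = 70.965
70.965 is ≥ 62 and < 72 → Credit

Credit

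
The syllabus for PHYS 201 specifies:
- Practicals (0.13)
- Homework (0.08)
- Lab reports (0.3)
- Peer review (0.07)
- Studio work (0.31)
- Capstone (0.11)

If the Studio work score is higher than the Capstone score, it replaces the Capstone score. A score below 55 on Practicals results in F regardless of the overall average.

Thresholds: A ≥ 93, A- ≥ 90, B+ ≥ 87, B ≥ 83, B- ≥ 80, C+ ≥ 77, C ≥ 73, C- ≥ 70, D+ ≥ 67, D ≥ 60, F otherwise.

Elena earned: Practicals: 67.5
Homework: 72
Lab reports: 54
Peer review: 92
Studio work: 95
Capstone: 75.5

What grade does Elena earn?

C+

Studio work (95) > Capstone (75.5), so Capstone counts as 95.
Practicals score 67.5 ≥ 55: minimum met.
Weighted total:
  Practicals 67.5 × 0.13 = 8.775
  Homework 72 × 0.08 = 5.76
  Lab reports 54 × 0.3 = 16.2
  Peer review 92 × 0.07 = 6.44
  Studio work 95 × 0.31 = 29.45
  Capstone 95 × 0.11 = 10.45
Sum = 77.075
77.075 is ≥ 77 and < 80 → C+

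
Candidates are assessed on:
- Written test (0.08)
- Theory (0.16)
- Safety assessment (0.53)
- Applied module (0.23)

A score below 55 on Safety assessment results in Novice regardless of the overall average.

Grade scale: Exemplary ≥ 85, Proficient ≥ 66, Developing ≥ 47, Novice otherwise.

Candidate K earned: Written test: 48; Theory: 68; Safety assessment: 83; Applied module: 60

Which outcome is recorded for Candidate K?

Safety assessment score 83 ≥ 55: minimum met.
Weighted total:
  Written test 48 × 0.08 = 3.84
  Theory 68 × 0.16 = 10.88
  Safety assessment 83 × 0.53 = 43.99
  Applied module 60 × 0.23 = 13.8
Sum = 72.51
72.51 is ≥ 66 and < 85 → Proficient

Proficient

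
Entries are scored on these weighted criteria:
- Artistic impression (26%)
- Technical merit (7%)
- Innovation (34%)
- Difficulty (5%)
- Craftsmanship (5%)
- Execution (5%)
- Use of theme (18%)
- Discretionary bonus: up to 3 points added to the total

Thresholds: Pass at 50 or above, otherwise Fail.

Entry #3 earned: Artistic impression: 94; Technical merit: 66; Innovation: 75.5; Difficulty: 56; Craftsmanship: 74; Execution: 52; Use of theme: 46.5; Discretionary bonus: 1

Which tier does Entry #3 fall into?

Pass

Weighted total:
  Artistic impression 94 × 0.26 = 24.44
  Technical merit 66 × 0.07 = 4.62
  Innovation 75.5 × 0.34 = 25.67
  Difficulty 56 × 0.05 = 2.8
  Craftsmanship 74 × 0.05 = 3.7
  Execution 52 × 0.05 = 2.6
  Use of theme 46.5 × 0.18 = 8.37
Sum = 72.2
Discretionary bonus: 72.2 + 1 = 73.2
73.2 ≥ 50 → Pass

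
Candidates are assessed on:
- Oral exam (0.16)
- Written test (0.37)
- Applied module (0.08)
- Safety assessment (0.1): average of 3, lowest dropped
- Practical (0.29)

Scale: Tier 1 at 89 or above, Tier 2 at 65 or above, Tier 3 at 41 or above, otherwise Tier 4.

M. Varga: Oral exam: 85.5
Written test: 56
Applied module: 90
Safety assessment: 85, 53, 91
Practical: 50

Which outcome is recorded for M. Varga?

Tier 3

Safety assessment: drop 53 → average of remaining 2 = 176/2 = 88
Weighted total:
  Oral exam 85.5 × 0.16 = 13.68
  Written test 56 × 0.37 = 20.72
  Applied module 90 × 0.08 = 7.2
  Safety assessment 88 × 0.1 = 8.8
  Practical 50 × 0.29 = 14.5
Sum = 64.9
64.9 is ≥ 41 and < 65 → Tier 3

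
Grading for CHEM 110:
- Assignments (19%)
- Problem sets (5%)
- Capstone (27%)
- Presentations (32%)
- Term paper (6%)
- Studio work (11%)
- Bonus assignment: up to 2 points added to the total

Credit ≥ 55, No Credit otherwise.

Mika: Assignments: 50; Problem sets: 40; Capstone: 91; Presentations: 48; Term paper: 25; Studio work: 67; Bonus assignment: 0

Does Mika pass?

Credit

Weighted total:
  Assignments 50 × 0.19 = 9.5
  Problem sets 40 × 0.05 = 2
  Capstone 91 × 0.27 = 24.57
  Presentations 48 × 0.32 = 15.36
  Term paper 25 × 0.06 = 1.5
  Studio work 67 × 0.11 = 7.37
Sum = 60.3
Bonus assignment: 60.3 + 0 = 60.3
60.3 ≥ 55 → Credit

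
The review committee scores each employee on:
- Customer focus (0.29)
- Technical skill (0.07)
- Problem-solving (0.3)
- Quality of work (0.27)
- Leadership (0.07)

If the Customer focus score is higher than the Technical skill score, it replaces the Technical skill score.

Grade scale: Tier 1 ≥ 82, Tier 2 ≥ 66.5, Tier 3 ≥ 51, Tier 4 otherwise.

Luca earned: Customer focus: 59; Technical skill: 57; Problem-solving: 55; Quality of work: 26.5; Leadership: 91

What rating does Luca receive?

Tier 3

Customer focus (59) > Technical skill (57), so Technical skill counts as 59.
Weighted total:
  Customer focus 59 × 0.29 = 17.11
  Technical skill 59 × 0.07 = 4.13
  Problem-solving 55 × 0.3 = 16.5
  Quality of work 26.5 × 0.27 = 7.155
  Leadership 91 × 0.07 = 6.37
Sum = 51.265
51.265 is ≥ 51 and < 66.5 → Tier 3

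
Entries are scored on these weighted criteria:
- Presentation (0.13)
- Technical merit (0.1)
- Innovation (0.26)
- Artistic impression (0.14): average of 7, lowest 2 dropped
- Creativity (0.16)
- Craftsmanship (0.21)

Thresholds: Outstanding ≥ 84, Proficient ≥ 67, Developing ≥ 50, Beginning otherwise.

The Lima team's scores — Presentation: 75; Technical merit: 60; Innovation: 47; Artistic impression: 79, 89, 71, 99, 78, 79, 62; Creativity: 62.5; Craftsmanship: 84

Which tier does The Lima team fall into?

Proficient

Artistic impression: drop 62, 71 → average of remaining 5 = 424/5 = 84.8
Weighted total:
  Presentation 75 × 0.13 = 9.75
  Technical merit 60 × 0.1 = 6
  Innovation 47 × 0.26 = 12.22
  Artistic impression 84.8 × 0.14 = 11.872
  Creativity 62.5 × 0.16 = 10
  Craftsmanship 84 × 0.21 = 17.64
Sum = 67.482
67.482 is ≥ 67 and < 84 → Proficient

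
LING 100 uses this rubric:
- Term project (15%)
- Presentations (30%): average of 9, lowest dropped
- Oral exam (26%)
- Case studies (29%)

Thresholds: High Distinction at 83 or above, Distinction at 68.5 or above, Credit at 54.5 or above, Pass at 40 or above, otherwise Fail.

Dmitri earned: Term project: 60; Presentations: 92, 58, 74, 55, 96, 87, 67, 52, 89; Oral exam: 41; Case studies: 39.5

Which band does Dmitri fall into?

Pass

Presentations: drop 52 → average of remaining 8 = 618/8 = 77.25
Weighted total:
  Term project 60 × 0.15 = 9
  Presentations 77.25 × 0.3 = 23.175
  Oral exam 41 × 0.26 = 10.66
  Case studies 39.5 × 0.29 = 11.455
Sum = 54.29
54.29 is ≥ 40 and < 54.5 → Pass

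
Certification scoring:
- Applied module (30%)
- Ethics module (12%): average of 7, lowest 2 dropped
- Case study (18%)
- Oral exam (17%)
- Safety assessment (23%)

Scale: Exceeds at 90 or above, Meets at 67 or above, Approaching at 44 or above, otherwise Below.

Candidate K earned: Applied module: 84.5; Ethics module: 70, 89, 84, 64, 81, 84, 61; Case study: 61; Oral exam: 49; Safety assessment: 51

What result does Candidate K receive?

Approaching

Ethics module: drop 61, 64 → average of remaining 5 = 408/5 = 81.6
Weighted total:
  Applied module 84.5 × 0.3 = 25.35
  Ethics module 81.6 × 0.12 = 9.792
  Case study 61 × 0.18 = 10.98
  Oral exam 49 × 0.17 = 8.33
  Safety assessment 51 × 0.23 = 11.73
Sum = 66.182
66.182 is ≥ 44 and < 67 → Approaching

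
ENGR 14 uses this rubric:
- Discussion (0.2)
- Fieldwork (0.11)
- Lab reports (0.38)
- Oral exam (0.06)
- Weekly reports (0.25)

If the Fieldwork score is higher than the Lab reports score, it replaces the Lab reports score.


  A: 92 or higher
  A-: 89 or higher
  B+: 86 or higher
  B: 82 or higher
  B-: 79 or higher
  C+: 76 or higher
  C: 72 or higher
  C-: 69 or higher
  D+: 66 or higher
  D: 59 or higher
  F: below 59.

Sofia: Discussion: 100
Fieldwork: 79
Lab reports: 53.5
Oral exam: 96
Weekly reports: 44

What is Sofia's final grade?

Fieldwork (79) > Lab reports (53.5), so Lab reports counts as 79.
Weighted total:
  Discussion 100 × 0.2 = 20
  Fieldwork 79 × 0.11 = 8.69
  Lab reports 79 × 0.38 = 30.02
  Oral exam 96 × 0.06 = 5.76
  Weekly reports 44 × 0.25 = 11
Sum = 75.47
75.47 is ≥ 72 and < 76 → C

C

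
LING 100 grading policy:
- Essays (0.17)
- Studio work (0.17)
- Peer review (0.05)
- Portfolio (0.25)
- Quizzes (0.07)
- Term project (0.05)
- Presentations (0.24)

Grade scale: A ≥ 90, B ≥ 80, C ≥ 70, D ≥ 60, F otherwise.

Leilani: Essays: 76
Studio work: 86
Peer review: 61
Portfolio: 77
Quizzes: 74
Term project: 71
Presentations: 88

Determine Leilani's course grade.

C

Weighted total:
  Essays 76 × 0.17 = 12.92
  Studio work 86 × 0.17 = 14.62
  Peer review 61 × 0.05 = 3.05
  Portfolio 77 × 0.25 = 19.25
  Quizzes 74 × 0.07 = 5.18
  Term project 71 × 0.05 = 3.55
  Presentations 88 × 0.24 = 21.12
Sum = 79.69
79.69 is ≥ 70 and < 80 → C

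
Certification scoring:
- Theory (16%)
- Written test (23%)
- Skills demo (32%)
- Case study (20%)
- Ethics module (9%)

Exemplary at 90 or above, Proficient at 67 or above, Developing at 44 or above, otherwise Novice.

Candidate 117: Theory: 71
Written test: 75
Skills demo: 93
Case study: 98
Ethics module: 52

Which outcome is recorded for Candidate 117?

Weighted total:
  Theory 71 × 0.16 = 11.36
  Written test 75 × 0.23 = 17.25
  Skills demo 93 × 0.32 = 29.76
  Case study 98 × 0.2 = 19.6
  Ethics module 52 × 0.09 = 4.68
Sum = 82.65
82.65 is ≥ 67 and < 90 → Proficient

Proficient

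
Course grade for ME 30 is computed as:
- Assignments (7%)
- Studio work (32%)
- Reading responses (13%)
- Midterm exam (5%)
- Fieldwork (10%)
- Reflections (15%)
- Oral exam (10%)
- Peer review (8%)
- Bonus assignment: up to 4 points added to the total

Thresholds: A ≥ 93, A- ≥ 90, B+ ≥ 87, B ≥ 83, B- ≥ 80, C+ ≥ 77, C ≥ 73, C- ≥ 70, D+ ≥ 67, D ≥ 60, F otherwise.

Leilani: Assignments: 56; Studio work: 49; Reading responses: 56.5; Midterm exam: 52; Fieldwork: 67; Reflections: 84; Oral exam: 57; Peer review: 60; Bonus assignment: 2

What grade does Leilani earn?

Weighted total:
  Assignments 56 × 0.07 = 3.92
  Studio work 49 × 0.32 = 15.68
  Reading responses 56.5 × 0.13 = 7.345
  Midterm exam 52 × 0.05 = 2.6
  Fieldwork 67 × 0.1 = 6.7
  Reflections 84 × 0.15 = 12.6
  Oral exam 57 × 0.1 = 5.7
  Peer review 60 × 0.08 = 4.8
Sum = 59.345
Bonus assignment: 59.345 + 2 = 61.345
61.345 is ≥ 60 and < 67 → D

D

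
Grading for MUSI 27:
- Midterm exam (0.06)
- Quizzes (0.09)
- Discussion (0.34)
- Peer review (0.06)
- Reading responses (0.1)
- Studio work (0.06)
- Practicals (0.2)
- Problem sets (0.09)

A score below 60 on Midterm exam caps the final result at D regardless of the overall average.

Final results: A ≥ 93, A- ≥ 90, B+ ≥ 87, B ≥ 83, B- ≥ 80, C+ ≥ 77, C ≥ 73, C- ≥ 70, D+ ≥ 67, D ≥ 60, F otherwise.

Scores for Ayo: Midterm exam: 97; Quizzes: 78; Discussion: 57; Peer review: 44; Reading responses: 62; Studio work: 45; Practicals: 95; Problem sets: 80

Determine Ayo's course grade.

D+

Midterm exam score 97 ≥ 60: minimum met.
Weighted total:
  Midterm exam 97 × 0.06 = 5.82
  Quizzes 78 × 0.09 = 7.02
  Discussion 57 × 0.34 = 19.38
  Peer review 44 × 0.06 = 2.64
  Reading responses 62 × 0.1 = 6.2
  Studio work 45 × 0.06 = 2.7
  Practicals 95 × 0.2 = 19
  Problem sets 80 × 0.09 = 7.2
Sum = 69.96
69.96 is ≥ 67 and < 70 → D+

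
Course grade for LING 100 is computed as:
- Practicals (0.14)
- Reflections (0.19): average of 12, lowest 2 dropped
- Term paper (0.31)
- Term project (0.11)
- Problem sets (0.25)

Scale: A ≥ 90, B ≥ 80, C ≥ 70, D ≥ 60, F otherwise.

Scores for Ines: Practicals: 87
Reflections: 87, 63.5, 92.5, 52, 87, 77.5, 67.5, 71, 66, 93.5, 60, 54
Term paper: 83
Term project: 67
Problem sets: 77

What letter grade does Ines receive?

C

Reflections: drop 52, 54 → average of remaining 10 = 765.5/10 = 76.55
Weighted total:
  Practicals 87 × 0.14 = 12.18
  Reflections 76.55 × 0.19 = 14.5445
  Term paper 83 × 0.31 = 25.73
  Term project 67 × 0.11 = 7.37
  Problem sets 77 × 0.25 = 19.25
Sum = 79.0745
79.0745 is ≥ 70 and < 80 → C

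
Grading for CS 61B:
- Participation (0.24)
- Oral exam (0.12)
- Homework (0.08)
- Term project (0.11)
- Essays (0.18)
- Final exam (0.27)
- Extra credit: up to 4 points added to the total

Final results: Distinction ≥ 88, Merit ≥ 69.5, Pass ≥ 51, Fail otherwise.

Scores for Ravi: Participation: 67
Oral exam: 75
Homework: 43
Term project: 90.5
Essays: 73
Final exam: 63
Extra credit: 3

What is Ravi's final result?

Weighted total:
  Participation 67 × 0.24 = 16.08
  Oral exam 75 × 0.12 = 9
  Homework 43 × 0.08 = 3.44
  Term project 90.5 × 0.11 = 9.955
  Essays 73 × 0.18 = 13.14
  Final exam 63 × 0.27 = 17.01
Sum = 68.625
Extra credit: 68.625 + 3 = 71.625
71.625 is ≥ 69.5 and < 88 → Merit

Merit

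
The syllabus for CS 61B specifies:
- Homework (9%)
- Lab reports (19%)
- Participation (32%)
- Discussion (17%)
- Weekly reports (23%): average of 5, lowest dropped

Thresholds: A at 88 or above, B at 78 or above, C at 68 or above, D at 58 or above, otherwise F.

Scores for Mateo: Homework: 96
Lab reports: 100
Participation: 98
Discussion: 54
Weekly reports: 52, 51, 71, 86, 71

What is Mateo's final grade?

Weekly reports: drop 51 → average of remaining 4 = 280/4 = 70
Weighted total:
  Homework 96 × 0.09 = 8.64
  Lab reports 100 × 0.19 = 19
  Participation 98 × 0.32 = 31.36
  Discussion 54 × 0.17 = 9.18
  Weekly reports 70 × 0.23 = 16.1
Sum = 84.28
84.28 is ≥ 78 and < 88 → B

B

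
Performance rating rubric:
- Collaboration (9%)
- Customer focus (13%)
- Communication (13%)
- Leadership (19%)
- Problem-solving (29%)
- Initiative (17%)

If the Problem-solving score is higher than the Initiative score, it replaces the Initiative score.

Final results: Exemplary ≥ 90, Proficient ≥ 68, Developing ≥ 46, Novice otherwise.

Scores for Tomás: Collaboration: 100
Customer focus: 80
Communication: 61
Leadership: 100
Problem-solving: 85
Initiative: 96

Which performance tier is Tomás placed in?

Proficient

Problem-solving (85) ≤ Initiative (96), so Initiative stays at 96.
Weighted total:
  Collaboration 100 × 0.09 = 9
  Customer focus 80 × 0.13 = 10.4
  Communication 61 × 0.13 = 7.93
  Leadership 100 × 0.19 = 19
  Problem-solving 85 × 0.29 = 24.65
  Initiative 96 × 0.17 = 16.32
Sum = 87.3
87.3 is ≥ 68 and < 90 → Proficient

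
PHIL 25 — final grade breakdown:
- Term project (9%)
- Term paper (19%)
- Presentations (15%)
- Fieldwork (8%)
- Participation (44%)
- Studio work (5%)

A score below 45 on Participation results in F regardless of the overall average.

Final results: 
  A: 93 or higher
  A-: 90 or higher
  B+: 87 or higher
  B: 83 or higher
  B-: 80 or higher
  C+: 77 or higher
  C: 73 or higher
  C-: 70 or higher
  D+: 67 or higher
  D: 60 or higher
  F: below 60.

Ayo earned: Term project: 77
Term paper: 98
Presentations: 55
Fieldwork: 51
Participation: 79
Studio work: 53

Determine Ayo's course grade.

C

Participation score 79 ≥ 45: minimum met.
Weighted total:
  Term project 77 × 0.09 = 6.93
  Term paper 98 × 0.19 = 18.62
  Presentations 55 × 0.15 = 8.25
  Fieldwork 51 × 0.08 = 4.08
  Participation 79 × 0.44 = 34.76
  Studio work 53 × 0.05 = 2.65
Sum = 75.29
75.29 is ≥ 73 and < 77 → C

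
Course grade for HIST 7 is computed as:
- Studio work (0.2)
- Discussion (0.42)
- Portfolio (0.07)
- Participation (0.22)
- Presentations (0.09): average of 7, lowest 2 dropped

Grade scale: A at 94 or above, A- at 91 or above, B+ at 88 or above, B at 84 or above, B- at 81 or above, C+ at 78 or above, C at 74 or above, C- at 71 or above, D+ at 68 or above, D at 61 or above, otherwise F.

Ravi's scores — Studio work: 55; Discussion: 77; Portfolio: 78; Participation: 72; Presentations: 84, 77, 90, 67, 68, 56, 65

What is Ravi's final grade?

C-

Presentations: drop 56, 65 → average of remaining 5 = 386/5 = 77.2
Weighted total:
  Studio work 55 × 0.2 = 11
  Discussion 77 × 0.42 = 32.34
  Portfolio 78 × 0.07 = 5.46
  Participation 72 × 0.22 = 15.84
  Presentations 77.2 × 0.09 = 6.948
Sum = 71.588
71.588 is ≥ 71 and < 74 → C-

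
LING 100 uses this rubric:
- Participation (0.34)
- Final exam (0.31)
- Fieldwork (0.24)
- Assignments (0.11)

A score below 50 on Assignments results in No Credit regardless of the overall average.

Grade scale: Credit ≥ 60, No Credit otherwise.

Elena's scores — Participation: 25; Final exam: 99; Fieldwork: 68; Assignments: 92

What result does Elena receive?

Assignments score 92 ≥ 50: minimum met.
Weighted total:
  Participation 25 × 0.34 = 8.5
  Final exam 99 × 0.31 = 30.69
  Fieldwork 68 × 0.24 = 16.32
  Assignments 92 × 0.11 = 10.12
Sum = 65.63
65.63 ≥ 60 → Credit

Credit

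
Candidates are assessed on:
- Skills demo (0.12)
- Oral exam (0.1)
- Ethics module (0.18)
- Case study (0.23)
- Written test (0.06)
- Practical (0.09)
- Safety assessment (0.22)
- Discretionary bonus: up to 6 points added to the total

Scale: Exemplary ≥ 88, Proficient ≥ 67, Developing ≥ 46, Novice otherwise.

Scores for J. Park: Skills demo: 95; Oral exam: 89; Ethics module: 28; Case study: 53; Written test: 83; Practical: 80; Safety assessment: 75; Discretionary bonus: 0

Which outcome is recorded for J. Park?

Developing

Weighted total:
  Skills demo 95 × 0.12 = 11.4
  Oral exam 89 × 0.1 = 8.9
  Ethics module 28 × 0.18 = 5.04
  Case study 53 × 0.23 = 12.19
  Written test 83 × 0.06 = 4.98
  Practical 80 × 0.09 = 7.2
  Safety assessment 75 × 0.22 = 16.5
Sum = 66.21
Discretionary bonus: 66.21 + 0 = 66.21
66.21 is ≥ 46 and < 67 → Developing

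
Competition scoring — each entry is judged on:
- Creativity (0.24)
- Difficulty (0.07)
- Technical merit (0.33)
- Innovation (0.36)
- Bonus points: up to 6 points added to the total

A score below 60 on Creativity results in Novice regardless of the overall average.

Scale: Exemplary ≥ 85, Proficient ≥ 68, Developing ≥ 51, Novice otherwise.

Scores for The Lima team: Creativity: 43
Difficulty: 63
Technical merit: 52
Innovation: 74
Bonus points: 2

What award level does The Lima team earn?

Novice

Creativity score 43 < 60: minimum not met.
Weighted total:
  Creativity 43 × 0.24 = 10.32
  Difficulty 63 × 0.07 = 4.41
  Technical merit 52 × 0.33 = 17.16
  Innovation 74 × 0.36 = 26.64
Sum = 58.53
Bonus points: 58.53 + 2 = 60.53
Because the Creativity minimum was not met, the result is Novice.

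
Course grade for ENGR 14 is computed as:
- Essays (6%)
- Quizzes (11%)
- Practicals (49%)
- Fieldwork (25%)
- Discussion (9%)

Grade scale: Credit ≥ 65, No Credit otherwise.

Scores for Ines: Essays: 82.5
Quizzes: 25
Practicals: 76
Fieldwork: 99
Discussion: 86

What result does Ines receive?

Weighted total:
  Essays 82.5 × 0.06 = 4.95
  Quizzes 25 × 0.11 = 2.75
  Practicals 76 × 0.49 = 37.24
  Fieldwork 99 × 0.25 = 24.75
  Discussion 86 × 0.09 = 7.74
Sum = 77.43
77.43 ≥ 65 → Credit

Credit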